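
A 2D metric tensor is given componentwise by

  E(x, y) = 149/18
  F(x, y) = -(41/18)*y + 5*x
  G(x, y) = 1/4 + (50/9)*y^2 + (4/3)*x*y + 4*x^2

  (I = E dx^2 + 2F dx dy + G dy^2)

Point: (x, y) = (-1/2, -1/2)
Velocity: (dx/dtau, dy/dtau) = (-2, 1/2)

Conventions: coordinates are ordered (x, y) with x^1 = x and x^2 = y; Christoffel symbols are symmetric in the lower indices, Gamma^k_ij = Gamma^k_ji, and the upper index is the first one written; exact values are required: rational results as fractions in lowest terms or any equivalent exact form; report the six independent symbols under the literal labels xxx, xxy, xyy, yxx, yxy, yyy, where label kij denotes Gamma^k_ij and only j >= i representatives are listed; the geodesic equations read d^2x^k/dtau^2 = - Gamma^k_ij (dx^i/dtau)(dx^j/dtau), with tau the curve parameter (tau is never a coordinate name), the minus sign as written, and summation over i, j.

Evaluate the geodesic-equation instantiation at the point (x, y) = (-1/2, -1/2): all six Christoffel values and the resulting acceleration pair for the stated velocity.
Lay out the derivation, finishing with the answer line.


E = 149/18, F = -49/36, G = 107/36 at the point
E_x = 0, E_y = 0, F_x = 5, F_y = -41/18, G_x = -14/3, G_y = -56/9
EG - F^2 = 29485/1296;  g^inv = (1296/29485) * [[107/36, 49/36], [49/36, 149/18]]
first-kind symbols [ij,l] = (1/2)(d_i g_jl + d_j g_il - d_l g_ij): [xx,x] = E_x/2 = 0, [xx,y] = F_x - E_y/2 = 5, [xy,x] = E_y/2 = 0, [xy,y] = G_x/2 = -7/3, [yy,x] = F_y - G_x/2 = 1/18, [yy,y] = G_y/2 = -28/9
Gamma^x_ij = (G*[ij,x] - F*[ij,y])/(EG - F^2), Gamma^y_ij = (E*[ij,y] - F*[ij,x])/(EG - F^2)
Gamma_xxx = 1764/5897, Gamma_xxy = -4116/29485, Gamma_xyy = -5274/29485, Gamma_yxx = 10728/5897, Gamma_yxy = -25032/29485, Gamma_yyy = -33278/29485
d^2x/dtau^2 = -(Gamma_xxx*(-2)^2 + 2*Gamma_xxy*(-2)*(1/2) + Gamma_xyy*(1/2)^2) = -84387/58970
d^2y/dtau^2 = -(Gamma_yxx*(-2)^2 + 2*Gamma_yxy*(-2)*(1/2) + Gamma_yyy*(1/2)^2) = -512609/58970

Answer: Gamma_xxx = 1764/5897, Gamma_xxy = -4116/29485, Gamma_xyy = -5274/29485, Gamma_yxx = 10728/5897, Gamma_yxy = -25032/29485, Gamma_yyy = -33278/29485; accelerations (d^2x/dtau^2, d^2y/dtau^2) = (-84387/58970, -512609/58970)


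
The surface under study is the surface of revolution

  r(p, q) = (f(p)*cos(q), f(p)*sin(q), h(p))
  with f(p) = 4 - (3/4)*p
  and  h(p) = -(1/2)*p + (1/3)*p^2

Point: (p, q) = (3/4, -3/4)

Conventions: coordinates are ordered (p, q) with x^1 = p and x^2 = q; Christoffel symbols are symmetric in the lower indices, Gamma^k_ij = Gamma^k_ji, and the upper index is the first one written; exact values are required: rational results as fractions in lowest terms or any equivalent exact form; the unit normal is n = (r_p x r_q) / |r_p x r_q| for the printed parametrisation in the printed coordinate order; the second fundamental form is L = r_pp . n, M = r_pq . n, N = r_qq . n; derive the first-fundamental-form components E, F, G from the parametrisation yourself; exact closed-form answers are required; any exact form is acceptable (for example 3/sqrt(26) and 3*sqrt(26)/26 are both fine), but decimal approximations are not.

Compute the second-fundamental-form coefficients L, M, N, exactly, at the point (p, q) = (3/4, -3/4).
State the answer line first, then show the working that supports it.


Answer: L = -2/3, M = 0, N = 0

f = 55/16, f' = -3/4, f'' = 0, h' = 0, h'' = 2/3
E = 9/16, F = 0, G = 3025/256; answer radicand W^2 = 9/16
unnormalised second-form numerators: l = -1/2, m = 0, n = 0; L = l/sqrt(9/16), and similarly M = m/sqrt(W^2), N = n/sqrt(W^2)


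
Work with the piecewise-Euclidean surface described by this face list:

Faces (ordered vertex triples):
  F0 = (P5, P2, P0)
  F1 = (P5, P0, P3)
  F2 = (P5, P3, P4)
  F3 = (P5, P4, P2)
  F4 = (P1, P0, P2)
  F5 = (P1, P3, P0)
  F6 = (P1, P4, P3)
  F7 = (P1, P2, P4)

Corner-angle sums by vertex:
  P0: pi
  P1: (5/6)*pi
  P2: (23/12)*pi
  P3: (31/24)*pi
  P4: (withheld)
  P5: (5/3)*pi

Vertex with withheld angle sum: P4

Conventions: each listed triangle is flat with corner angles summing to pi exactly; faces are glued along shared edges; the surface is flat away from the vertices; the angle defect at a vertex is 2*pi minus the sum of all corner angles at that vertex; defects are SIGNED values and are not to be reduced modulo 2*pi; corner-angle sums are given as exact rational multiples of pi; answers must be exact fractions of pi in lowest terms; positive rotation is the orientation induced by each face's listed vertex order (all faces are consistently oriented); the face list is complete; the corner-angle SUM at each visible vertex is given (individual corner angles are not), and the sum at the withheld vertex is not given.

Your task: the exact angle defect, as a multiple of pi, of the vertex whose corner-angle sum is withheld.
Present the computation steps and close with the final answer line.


V = 6, E = 12, F = 8; chi = V - E + F = 2
Gauss-Bonnet: total defect = 2*pi*chi = 4*pi; visible defects sum to (79/24)*pi

Answer: defect(P4) = (17/24)*pi


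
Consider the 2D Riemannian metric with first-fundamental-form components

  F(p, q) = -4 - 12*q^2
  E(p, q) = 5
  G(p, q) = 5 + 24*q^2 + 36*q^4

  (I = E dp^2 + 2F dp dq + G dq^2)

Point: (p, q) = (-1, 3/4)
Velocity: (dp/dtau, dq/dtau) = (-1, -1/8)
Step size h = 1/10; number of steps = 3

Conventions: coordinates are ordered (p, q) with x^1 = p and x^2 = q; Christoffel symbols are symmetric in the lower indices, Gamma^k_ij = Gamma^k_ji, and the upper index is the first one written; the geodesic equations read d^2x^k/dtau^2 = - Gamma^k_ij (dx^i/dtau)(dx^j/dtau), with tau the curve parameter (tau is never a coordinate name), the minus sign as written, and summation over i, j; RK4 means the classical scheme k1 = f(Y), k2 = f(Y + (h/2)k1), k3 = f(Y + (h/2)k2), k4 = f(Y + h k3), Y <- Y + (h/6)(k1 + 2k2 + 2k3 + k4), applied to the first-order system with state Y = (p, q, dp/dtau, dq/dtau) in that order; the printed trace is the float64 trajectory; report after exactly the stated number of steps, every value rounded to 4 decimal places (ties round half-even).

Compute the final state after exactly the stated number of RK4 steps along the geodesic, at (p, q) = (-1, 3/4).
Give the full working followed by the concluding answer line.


f(Y) = (dp/dtau, dq/dtau, -Gamma^p_ij Y'^i Y'^j, -Gamma^q_ij Y'^i Y'^j) with the Gammas evaluated at the stage position; h = 0.100000; intermediate values shown to 6 dp
step 0: p = -1.0000, q = 0.7500, dp/dtau = -1.0000, dq/dtau = -0.1250
step 1:
  k1: at (p, q) = (-1.000000, 0.750000), (dp/dtau, dq/dtau) = (-1.000000, -0.125000); Gamma_ppp = 0.000000, Gamma_ppq = 0.000000, Gamma_pqq = -0.531120, Gamma_qpp = 0.000000, Gamma_qpq = 0.000000, Gamma_qqq = 1.427386; k1 = (-1.000000, -0.125000, 0.008299, -0.022303)
  k2: at (p, q) = (-1.050000, 0.743750), (dp/dtau, dq/dtau) = (-0.999585, -0.126115); Gamma_ppp = 0.000000, Gamma_ppq = 0.000000, Gamma_pqq = -0.536171, Gamma_qpp = 0.000000, Gamma_qpq = 0.000000, Gamma_qqq = 1.425944; k2 = (-0.999585, -0.126115, 0.008528, -0.022680)
  k3: at (p, q) = (-1.049979, 0.743694), (dp/dtau, dq/dtau) = (-0.999574, -0.126134); Gamma_ppp = 0.000000, Gamma_ppq = 0.000000, Gamma_pqq = -0.536216, Gamma_qpp = 0.000000, Gamma_qpq = 0.000000, Gamma_qqq = 1.425930; k3 = (-0.999574, -0.126134, 0.008531, -0.022686)
  k4: at (p, q) = (-1.099957, 0.737387), (dp/dtau, dq/dtau) = (-0.999147, -0.127269); Gamma_ppp = 0.000000, Gamma_ppq = 0.000000, Gamma_pqq = -0.541314, Gamma_qpp = 0.000000, Gamma_qpq = 0.000000, Gamma_qqq = 1.424313; k4 = (-0.999147, -0.127269, 0.008768, -0.023070)
  Y <- Y + (h/6)(k1 + 2k2 + 2k3 + k4): p = -1.1000, q = 0.7374, dp/dtau = -0.9991, dq/dtau = -0.1273
step 2:
  k1: at (p, q) = (-1.099958, 0.737387), (dp/dtau, dq/dtau) = (-0.999147, -0.127268); Gamma_ppp = 0.000000, Gamma_ppq = 0.000000, Gamma_pqq = -0.541313, Gamma_qpp = 0.000000, Gamma_qpq = 0.000000, Gamma_qqq = 1.424314; k1 = (-0.999147, -0.127268, 0.008768, -0.023070)
  k2: at (p, q) = (-1.149915, 0.731024), (dp/dtau, dq/dtau) = (-0.998709, -0.128422); Gamma_ppp = 0.000000, Gamma_ppq = 0.000000, Gamma_pqq = -0.546452, Gamma_qpp = 0.000000, Gamma_qpq = 0.000000, Gamma_qqq = 1.422517; k2 = (-0.998709, -0.128422, 0.009012, -0.023460)
  k3: at (p, q) = (-1.149893, 0.730966), (dp/dtau, dq/dtau) = (-0.998696, -0.128441); Gamma_ppp = 0.000000, Gamma_ppq = 0.000000, Gamma_pqq = -0.546499, Gamma_qpp = 0.000000, Gamma_qpq = 0.000000, Gamma_qqq = 1.422500; k3 = (-0.998696, -0.128441, 0.009016, -0.023467)
  k4: at (p, q) = (-1.199827, 0.724543), (dp/dtau, dq/dtau) = (-0.998245, -0.129615); Gamma_ppp = 0.000000, Gamma_ppq = 0.000000, Gamma_pqq = -0.551679, Gamma_qpp = 0.000000, Gamma_qpq = 0.000000, Gamma_qqq = 1.420512; k4 = (-0.998245, -0.129615, 0.009268, -0.023865)
  Y <- Y + (h/6)(k1 + 2k2 + 2k3 + k4): p = -1.1998, q = 0.7245, dp/dtau = -0.9982, dq/dtau = -0.1296
step 3:
  k1: at (p, q) = (-1.199828, 0.724544), (dp/dtau, dq/dtau) = (-0.998245, -0.129615); Gamma_ppp = 0.000000, Gamma_ppq = 0.000000, Gamma_pqq = -0.551679, Gamma_qpp = 0.000000, Gamma_qpq = 0.000000, Gamma_qqq = 1.420512; k1 = (-0.998245, -0.129615, 0.009268, -0.023865)
  k2: at (p, q) = (-1.249740, 0.718063), (dp/dtau, dq/dtau) = (-0.997782, -0.130808); Gamma_ppp = 0.000000, Gamma_ppq = 0.000000, Gamma_pqq = -0.556896, Gamma_qpp = 0.000000, Gamma_qpq = 0.000000, Gamma_qqq = 1.418327; k2 = (-0.997782, -0.130808, 0.009529, -0.024269)
  k3: at (p, q) = (-1.249717, 0.718003), (dp/dtau, dq/dtau) = (-0.997769, -0.130828); Gamma_ppp = 0.000000, Gamma_ppq = 0.000000, Gamma_pqq = -0.556944, Gamma_qpp = 0.000000, Gamma_qpq = 0.000000, Gamma_qqq = 1.418306; k3 = (-0.997769, -0.130828, 0.009533, -0.024276)
  k4: at (p, q) = (-1.299605, 0.711461), (dp/dtau, dq/dtau) = (-0.997292, -0.132042); Gamma_ppp = 0.000000, Gamma_ppq = 0.000000, Gamma_pqq = -0.562198, Gamma_qpp = 0.000000, Gamma_qpq = 0.000000, Gamma_qqq = 1.415912; k4 = (-0.997292, -0.132042, 0.009802, -0.024687)
  Y <- Y + (h/6)(k1 + 2k2 + 2k3 + k4): p = -1.2996, q = 0.7115, dp/dtau = -0.9973, dq/dtau = -0.1320

Answer: p = -1.2996, q = 0.7115, dp/dtau = -0.9973, dq/dtau = -0.1320


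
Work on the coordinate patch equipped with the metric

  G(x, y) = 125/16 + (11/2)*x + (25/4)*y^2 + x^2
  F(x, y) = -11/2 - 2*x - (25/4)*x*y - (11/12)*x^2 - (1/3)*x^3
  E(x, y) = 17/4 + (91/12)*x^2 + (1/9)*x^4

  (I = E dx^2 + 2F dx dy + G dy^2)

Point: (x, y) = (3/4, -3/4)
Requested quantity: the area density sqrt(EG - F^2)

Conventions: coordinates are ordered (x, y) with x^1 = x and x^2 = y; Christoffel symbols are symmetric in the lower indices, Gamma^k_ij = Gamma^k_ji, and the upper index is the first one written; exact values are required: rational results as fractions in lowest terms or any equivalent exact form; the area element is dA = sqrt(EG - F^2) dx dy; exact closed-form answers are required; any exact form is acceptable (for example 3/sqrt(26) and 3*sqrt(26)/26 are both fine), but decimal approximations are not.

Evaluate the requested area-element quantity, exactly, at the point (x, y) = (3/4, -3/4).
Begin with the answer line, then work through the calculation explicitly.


Answer: sqrt(EG - F^2) = 5*sqrt(78513)/128

E = 2189/256, F = -265/64, G = 1025/64; EG - F^2 = 1962825/16384


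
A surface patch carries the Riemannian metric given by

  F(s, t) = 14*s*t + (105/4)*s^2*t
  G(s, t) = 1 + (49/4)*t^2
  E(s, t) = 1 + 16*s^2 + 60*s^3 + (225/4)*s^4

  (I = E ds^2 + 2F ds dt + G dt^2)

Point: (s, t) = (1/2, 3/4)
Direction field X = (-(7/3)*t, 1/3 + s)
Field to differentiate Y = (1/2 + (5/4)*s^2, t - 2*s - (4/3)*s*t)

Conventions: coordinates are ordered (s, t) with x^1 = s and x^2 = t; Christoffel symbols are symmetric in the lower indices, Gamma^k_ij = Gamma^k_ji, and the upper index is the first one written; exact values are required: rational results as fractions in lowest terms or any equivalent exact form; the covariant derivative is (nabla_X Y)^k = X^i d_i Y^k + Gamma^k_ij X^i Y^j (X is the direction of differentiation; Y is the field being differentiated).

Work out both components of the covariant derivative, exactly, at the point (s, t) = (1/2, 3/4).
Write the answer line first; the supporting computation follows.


Answer: (nabla_X Y)^s = -124873/23456, (nabla_X Y)^t = 718439/211104

E = 1025/64, F = 651/64, G = 505/64 at the point
E_s = 713/8, E_t = 0, F_s = 483/16, F_t = 217/16, G_s = 0, G_t = 147/8
EG - F^2 = 733/32;  g^inv = (32/733) * [[505/64, -651/64], [-651/64, 1025/64]]
first-kind symbols [ij,l] = (1/2)(d_i g_jl + d_j g_il - d_l g_ij): [ss,s] = E_s/2 = 713/16, [ss,t] = F_s - E_t/2 = 483/16, [st,s] = E_t/2 = 0, [st,t] = G_s/2 = 0, [tt,s] = F_t - G_s/2 = 217/16, [tt,t] = G_t/2 = 147/16
Gamma^s_ij = (G*[ij,s] - F*[ij,t])/(EG - F^2), Gamma^t_ij = (E*[ij,t] - F*[ij,s])/(EG - F^2)
Gamma_sss = 1426/733, Gamma_sst = 0, Gamma_stt = 434/733, Gamma_tss = 966/733, Gamma_tst = 0, Gamma_ttt = 294/733
X = (-7/4, 5/6), Y = (13/16, -3/4) at the point


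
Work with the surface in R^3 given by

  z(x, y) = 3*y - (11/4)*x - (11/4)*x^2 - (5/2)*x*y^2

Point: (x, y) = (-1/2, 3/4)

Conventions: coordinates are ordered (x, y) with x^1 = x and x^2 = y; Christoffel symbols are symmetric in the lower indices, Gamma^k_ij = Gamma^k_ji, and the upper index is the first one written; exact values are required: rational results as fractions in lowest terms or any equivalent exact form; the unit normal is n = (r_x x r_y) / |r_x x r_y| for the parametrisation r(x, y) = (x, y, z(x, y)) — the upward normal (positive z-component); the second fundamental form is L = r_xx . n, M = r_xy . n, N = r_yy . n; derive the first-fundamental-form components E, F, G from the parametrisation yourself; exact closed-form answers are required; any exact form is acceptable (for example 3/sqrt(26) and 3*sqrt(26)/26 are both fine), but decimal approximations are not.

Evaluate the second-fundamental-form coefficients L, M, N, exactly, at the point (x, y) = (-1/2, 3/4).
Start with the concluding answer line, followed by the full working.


Answer: L = -176*sqrt(27385)/27385, M = -24*sqrt(27385)/5477, N = 16*sqrt(27385)/5477

z_x = -45/32, z_y = 39/8, z_xx = -11/2, z_xy = -15/4, z_yy = 5/2
E = 3049/1024, F = -1755/256, G = 1585/64; answer radicand W^2 = 27385/1024
unnormalised second-form numerators: l = -11/2, m = -15/4, n = 5/2; L = l/sqrt(27385/1024), and similarly M = m/sqrt(W^2), N = n/sqrt(W^2)


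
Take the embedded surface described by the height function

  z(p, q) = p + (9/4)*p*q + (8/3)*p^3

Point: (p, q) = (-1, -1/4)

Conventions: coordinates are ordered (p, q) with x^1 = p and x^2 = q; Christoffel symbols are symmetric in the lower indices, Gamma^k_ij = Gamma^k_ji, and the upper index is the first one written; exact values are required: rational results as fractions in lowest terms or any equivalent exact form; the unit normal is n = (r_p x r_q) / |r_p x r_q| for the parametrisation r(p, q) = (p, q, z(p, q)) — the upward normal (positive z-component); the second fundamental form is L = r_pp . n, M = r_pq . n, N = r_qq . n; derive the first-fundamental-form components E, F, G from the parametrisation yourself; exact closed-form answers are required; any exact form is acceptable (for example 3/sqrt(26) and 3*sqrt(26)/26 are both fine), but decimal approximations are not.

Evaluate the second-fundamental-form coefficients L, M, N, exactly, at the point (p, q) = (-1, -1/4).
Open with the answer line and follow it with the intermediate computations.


Answer: L = -256*sqrt(19777)/19777, M = 36*sqrt(19777)/19777, N = 0

z_p = 135/16, z_q = -9/4, z_pp = -16, z_pq = 9/4, z_qq = 0
E = 18481/256, F = -1215/64, G = 97/16; answer radicand W^2 = 19777/256
unnormalised second-form numerators: l = -16, m = 9/4, n = 0; L = l/sqrt(19777/256), and similarly M = m/sqrt(W^2), N = n/sqrt(W^2)


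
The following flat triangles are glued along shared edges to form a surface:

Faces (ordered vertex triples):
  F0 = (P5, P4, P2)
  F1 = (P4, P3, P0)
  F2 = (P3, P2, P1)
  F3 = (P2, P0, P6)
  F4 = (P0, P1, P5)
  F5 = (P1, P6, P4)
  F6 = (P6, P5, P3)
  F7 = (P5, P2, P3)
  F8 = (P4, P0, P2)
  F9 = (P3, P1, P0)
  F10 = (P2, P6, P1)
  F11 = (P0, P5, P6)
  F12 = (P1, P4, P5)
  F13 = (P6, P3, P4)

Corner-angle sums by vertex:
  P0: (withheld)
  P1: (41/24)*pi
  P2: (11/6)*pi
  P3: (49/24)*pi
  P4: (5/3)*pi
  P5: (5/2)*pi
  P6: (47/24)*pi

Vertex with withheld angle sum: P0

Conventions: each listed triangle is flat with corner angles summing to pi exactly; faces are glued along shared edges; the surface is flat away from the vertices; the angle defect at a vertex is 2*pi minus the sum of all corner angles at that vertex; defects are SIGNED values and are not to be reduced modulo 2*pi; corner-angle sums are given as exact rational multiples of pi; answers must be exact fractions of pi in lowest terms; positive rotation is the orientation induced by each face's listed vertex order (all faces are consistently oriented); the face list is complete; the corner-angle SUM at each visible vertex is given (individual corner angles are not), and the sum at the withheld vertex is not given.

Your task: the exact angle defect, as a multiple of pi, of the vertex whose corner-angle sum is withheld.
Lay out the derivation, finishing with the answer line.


V = 7, E = 21, F = 14; chi = V - E + F = 0
Gauss-Bonnet: total defect = 2*pi*chi = 0; visible defects sum to (7/24)*pi

Answer: defect(P0) = (-7/24)*pi


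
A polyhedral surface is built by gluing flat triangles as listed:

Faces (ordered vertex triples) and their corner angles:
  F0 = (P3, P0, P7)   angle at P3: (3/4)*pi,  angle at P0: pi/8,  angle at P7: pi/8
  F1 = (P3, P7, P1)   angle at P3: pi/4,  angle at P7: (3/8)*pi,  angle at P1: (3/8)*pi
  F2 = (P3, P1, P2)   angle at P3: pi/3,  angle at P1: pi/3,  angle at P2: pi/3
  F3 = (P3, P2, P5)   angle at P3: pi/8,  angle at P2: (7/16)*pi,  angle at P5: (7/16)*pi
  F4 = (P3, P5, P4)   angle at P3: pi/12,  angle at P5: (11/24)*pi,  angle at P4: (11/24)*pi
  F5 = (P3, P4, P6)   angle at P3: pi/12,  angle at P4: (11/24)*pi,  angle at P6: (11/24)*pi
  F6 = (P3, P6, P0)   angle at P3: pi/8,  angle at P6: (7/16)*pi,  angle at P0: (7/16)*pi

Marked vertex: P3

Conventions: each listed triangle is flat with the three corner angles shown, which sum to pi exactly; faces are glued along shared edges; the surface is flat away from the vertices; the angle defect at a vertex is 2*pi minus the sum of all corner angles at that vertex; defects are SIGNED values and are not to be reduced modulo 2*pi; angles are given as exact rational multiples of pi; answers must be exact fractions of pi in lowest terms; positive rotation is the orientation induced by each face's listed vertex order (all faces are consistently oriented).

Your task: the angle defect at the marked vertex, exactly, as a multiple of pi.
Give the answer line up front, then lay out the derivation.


Answer: defect(P3) = pi/4

Sum of corner angles at P3: (7/4)*pi
defect = 2*pi - (7/4)*pi


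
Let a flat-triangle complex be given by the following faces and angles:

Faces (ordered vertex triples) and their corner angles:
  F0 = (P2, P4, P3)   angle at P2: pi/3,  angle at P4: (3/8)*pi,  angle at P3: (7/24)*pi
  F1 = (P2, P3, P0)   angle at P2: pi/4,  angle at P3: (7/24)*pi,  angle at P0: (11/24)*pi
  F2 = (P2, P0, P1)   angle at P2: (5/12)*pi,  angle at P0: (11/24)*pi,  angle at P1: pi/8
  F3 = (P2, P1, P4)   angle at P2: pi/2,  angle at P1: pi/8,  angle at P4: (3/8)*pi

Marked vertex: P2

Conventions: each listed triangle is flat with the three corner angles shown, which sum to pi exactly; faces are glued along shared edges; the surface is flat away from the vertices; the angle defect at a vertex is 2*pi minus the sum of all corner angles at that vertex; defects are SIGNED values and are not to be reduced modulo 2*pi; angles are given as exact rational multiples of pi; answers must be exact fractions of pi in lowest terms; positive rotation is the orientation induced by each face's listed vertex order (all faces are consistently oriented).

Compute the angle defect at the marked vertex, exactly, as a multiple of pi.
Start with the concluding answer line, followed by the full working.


Answer: defect(P2) = pi/2

Sum of corner angles at P2: (3/2)*pi
defect = 2*pi - (3/2)*pi


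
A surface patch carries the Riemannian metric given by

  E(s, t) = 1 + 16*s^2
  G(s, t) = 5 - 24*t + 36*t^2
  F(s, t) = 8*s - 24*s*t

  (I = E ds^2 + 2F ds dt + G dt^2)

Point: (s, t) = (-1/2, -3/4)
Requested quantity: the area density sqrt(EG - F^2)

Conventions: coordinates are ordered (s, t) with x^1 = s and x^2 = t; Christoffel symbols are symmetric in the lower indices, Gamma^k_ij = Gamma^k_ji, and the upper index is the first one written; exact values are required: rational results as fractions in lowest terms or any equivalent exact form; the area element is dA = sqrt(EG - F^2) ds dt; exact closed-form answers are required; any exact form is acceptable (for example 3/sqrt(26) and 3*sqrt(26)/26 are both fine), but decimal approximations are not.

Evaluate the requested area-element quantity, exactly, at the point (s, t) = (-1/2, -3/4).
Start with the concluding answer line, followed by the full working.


Answer: sqrt(EG - F^2) = 3*sqrt(21)/2

E = 5, F = -13, G = 173/4; EG - F^2 = 189/4


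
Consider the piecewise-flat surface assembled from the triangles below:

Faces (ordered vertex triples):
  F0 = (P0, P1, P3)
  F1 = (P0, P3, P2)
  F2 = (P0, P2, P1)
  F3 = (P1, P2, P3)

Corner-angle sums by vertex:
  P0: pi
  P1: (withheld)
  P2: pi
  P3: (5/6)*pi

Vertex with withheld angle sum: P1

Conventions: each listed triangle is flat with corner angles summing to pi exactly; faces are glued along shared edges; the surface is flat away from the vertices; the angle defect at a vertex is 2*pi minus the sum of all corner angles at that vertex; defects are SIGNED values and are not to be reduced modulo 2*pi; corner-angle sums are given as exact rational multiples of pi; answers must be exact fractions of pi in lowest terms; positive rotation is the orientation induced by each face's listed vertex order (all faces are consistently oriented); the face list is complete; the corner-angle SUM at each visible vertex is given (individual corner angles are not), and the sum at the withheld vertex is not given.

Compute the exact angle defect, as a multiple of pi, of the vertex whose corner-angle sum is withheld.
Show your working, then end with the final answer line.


V = 4, E = 6, F = 4; chi = V - E + F = 2
Gauss-Bonnet: total defect = 2*pi*chi = 4*pi; visible defects sum to (19/6)*pi

Answer: defect(P1) = (5/6)*pi


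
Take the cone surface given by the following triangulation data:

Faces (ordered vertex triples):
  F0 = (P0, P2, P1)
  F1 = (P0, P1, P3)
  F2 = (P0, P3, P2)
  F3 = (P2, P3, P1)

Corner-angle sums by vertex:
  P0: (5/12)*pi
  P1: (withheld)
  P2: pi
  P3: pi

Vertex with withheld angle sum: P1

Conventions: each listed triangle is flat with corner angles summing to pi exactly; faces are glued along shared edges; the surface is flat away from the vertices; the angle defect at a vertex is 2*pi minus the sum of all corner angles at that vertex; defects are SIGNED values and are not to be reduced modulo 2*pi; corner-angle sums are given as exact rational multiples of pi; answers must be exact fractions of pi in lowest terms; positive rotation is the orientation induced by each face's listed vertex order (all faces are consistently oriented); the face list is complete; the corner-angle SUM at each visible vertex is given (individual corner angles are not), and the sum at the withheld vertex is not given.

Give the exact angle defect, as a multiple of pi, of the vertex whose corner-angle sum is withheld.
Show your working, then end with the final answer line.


V = 4, E = 6, F = 4; chi = V - E + F = 2
Gauss-Bonnet: total defect = 2*pi*chi = 4*pi; visible defects sum to (43/12)*pi

Answer: defect(P1) = (5/12)*pi


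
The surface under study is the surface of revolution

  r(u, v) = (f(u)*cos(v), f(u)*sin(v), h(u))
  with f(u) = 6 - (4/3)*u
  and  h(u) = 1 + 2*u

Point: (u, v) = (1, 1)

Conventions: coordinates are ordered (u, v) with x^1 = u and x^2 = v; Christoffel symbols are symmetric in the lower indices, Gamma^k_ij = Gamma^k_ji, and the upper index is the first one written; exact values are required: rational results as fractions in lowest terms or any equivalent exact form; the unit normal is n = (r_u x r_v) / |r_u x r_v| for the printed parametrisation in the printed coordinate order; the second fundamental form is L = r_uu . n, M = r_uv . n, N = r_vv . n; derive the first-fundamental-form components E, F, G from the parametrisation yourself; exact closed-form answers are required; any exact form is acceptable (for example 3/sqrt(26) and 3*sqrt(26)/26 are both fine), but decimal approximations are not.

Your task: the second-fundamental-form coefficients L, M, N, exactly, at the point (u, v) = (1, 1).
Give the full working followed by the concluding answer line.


f = 14/3, f' = -4/3, f'' = 0, h' = 2, h'' = 0
E = 52/9, F = 0, G = 196/9; answer radicand W^2 = 52/9
unnormalised second-form numerators: l = 0, m = 0, n = 28/3; L = l/sqrt(52/9), and similarly M = m/sqrt(W^2), N = n/sqrt(W^2)

Answer: L = 0, M = 0, N = 14*sqrt(13)/13


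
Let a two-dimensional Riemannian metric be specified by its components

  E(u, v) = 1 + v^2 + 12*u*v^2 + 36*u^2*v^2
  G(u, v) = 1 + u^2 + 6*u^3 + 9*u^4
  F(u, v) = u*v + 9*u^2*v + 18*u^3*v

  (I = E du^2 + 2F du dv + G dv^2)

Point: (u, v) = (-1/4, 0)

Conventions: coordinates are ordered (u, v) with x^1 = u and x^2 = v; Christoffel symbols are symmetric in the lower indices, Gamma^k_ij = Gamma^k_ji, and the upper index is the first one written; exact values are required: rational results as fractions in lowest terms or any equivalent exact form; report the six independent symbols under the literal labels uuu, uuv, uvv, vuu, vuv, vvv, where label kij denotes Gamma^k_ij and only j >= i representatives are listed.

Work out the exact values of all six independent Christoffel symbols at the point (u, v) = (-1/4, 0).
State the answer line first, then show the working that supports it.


Answer: Gamma_uuu = 0, Gamma_uuv = 0, Gamma_uvv = 0, Gamma_vuu = 0, Gamma_vuv = 8/257, Gamma_vvv = 0

E = 1, F = 0, G = 257/256 at the point
E_u = 0, E_v = 0, F_u = 0, F_v = 1/32, G_u = 1/16, G_v = 0
EG - F^2 = 257/256;  g^inv = (256/257) * [[257/256, 0], [0, 1]]
first-kind symbols [ij,l] = (1/2)(d_i g_jl + d_j g_il - d_l g_ij): [uu,u] = E_u/2 = 0, [uu,v] = F_u - E_v/2 = 0, [uv,u] = E_v/2 = 0, [uv,v] = G_u/2 = 1/32, [vv,u] = F_v - G_u/2 = 0, [vv,v] = G_v/2 = 0
Gamma^u_ij = (G*[ij,u] - F*[ij,v])/(EG - F^2), Gamma^v_ij = (E*[ij,v] - F*[ij,u])/(EG - F^2)


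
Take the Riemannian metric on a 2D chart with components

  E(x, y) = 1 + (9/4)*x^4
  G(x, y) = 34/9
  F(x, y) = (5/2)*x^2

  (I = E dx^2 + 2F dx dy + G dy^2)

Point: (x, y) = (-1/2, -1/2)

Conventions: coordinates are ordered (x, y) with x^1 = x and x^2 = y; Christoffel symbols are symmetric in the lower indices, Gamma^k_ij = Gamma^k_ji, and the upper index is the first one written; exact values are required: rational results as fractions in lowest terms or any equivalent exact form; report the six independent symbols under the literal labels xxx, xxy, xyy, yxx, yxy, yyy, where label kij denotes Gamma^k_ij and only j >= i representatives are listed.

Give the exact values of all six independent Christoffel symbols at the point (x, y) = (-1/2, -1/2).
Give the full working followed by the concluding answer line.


E = 73/64, F = 5/8, G = 34/9 at the point
E_x = -9/8, E_y = 0, F_x = -5/2, F_y = 0, G_x = 0, G_y = 0
EG - F^2 = 2257/576;  g^inv = (576/2257) * [[34/9, -5/8], [-5/8, 73/64]]
first-kind symbols [ij,l] = (1/2)(d_i g_jl + d_j g_il - d_l g_ij): [xx,x] = E_x/2 = -9/16, [xx,y] = F_x - E_y/2 = -5/2, [xy,x] = E_y/2 = 0, [xy,y] = G_x/2 = 0, [yy,x] = F_y - G_x/2 = 0, [yy,y] = G_y/2 = 0
Gamma^x_ij = (G*[ij,x] - F*[ij,y])/(EG - F^2), Gamma^y_ij = (E*[ij,y] - F*[ij,x])/(EG - F^2)

Answer: Gamma_xxx = -324/2257, Gamma_xxy = 0, Gamma_xyy = 0, Gamma_yxx = -1440/2257, Gamma_yxy = 0, Gamma_yyy = 0


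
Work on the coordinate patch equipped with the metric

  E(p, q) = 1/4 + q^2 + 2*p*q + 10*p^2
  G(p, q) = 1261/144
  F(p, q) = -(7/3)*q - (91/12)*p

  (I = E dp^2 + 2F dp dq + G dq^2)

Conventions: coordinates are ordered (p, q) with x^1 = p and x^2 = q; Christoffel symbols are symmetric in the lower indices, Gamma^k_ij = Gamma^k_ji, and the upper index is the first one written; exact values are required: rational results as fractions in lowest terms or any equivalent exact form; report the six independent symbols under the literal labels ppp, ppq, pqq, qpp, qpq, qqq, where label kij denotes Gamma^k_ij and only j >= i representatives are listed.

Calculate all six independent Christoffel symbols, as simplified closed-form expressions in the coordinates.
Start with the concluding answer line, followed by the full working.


Answer: Gamma_ppp = (-4368*p^2 - 5712*p*q + 17316*p - 1344*q^2 - 5148*q)/(17316*p^2 - 10296*p*q + 1908*q^2 + 1261), Gamma_ppq = (5044*p + 5044*q)/(17316*p^2 - 10296*p*q + 1908*q^2 + 1261), Gamma_pqq = -35308/(51948*p^2 - 30888*p*q + 5724*q^2 + 3783), Gamma_qpp = (-5760*p^3 - 6912*p^2*q - 1728*p*q^2 + 9072*p*q - 144*p - 576*q^3 - 3024*q^2 - 144*q - 1092)/(17316*p^2 - 10296*p*q + 1908*q^2 + 1261), Gamma_qpq = (4368*p^2 + 5712*p*q + 1344*q^2)/(17316*p^2 - 10296*p*q + 1908*q^2 + 1261), Gamma_qqq = (-10192*p - 3136*q)/(17316*p^2 - 10296*p*q + 1908*q^2 + 1261)

E = 1/4 + q^2 + 2*p*q + 10*p^2; F = -(7/3)*q - (91/12)*p; G = 1261/144
Gamma^k_ij = (1/2) g^{kl} (d_i g_jl + d_j g_il - d_l g_ij), with g^inv = (1/(EG-F^2)) [[G, -F], [-F, E]]
first partials: E_p = 2*q + 20*p, E_q = 2*q + 2*p, F_p = -91/12, F_q = -7/3, G_p = 0, G_q = 0
D = EG - F^2 = 1261/576 + (53/16)*q^2 - (143/8)*p*q + (481/16)*p^2
expanded: Gamma^p_pp = (G E_p - 2F F_p + F E_q)/(2D), Gamma^p_pq = (G E_q - F G_p)/(2D), Gamma^p_qq = (2G F_q - G G_p - F G_q)/(2D), Gamma^q_pp = (2E F_p - E E_q - F E_p)/(2D), Gamma^q_pq = (E G_p - F E_q)/(2D), Gamma^q_qq = (E G_q - 2F F_q + F G_p)/(2D); substitute and cancel common factors


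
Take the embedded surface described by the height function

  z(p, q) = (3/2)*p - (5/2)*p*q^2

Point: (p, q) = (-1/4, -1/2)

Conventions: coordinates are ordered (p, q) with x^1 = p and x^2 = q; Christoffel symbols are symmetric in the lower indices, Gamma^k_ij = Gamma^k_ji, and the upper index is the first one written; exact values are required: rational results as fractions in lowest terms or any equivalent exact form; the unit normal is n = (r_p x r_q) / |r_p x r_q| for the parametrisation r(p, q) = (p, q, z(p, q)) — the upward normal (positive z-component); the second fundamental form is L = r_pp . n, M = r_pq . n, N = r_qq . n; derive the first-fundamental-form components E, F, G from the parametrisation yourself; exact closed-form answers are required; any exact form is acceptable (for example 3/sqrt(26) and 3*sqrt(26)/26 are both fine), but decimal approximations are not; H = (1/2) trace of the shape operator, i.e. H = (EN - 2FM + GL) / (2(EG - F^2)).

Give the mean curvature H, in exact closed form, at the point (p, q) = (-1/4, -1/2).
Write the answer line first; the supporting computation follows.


Answer: H = 55*sqrt(138)/828

z_p = 7/8, z_q = -5/8, z_pp = 0, z_pq = 5/2, z_qq = 5/4
E = 113/64, F = -35/64, G = 89/64; answer radicand W^2 = 69/32
unnormalised second-form numerators: l = 0, m = 5/2, n = 5/4; L = l/sqrt(69/32), and similarly M = m/sqrt(W^2), N = n/sqrt(W^2)
H = (E*n - 2*F*m + G*l) / (2*(EG - F^2)*sqrt(W^2)); E*n - 2*F*m + G*l = 1265/256, EG - F^2 = 69/32, so H = (55/48)/sqrt(69/32)


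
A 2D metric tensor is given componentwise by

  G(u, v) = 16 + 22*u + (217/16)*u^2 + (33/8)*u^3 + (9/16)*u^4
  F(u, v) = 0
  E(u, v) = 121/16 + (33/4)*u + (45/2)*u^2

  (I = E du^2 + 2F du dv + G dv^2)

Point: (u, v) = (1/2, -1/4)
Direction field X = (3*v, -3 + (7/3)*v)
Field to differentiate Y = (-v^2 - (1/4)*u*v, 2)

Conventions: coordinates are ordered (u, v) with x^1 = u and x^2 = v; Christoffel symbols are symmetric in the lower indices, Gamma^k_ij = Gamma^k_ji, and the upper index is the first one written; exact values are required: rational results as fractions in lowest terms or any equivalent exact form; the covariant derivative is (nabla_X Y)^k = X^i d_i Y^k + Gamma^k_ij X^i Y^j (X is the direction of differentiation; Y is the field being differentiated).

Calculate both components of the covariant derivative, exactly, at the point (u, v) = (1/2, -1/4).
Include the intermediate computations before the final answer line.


E = 277/16, F = 0, G = 7921/256 at the point
E_u = 123/4, E_v = 0, F_u = 0, F_v = 0, G_u = 623/16, G_v = 0
EG - F^2 = 2194117/4096;  g^inv = (4096/2194117) * [[7921/256, 0], [0, 277/16]]
first-kind symbols [ij,l] = (1/2)(d_i g_jl + d_j g_il - d_l g_ij): [uu,u] = E_u/2 = 123/8, [uu,v] = F_u - E_v/2 = 0, [uv,u] = E_v/2 = 0, [uv,v] = G_u/2 = 623/32, [vv,u] = F_v - G_u/2 = -623/32, [vv,v] = G_v/2 = 0
Gamma^u_ij = (G*[ij,u] - F*[ij,v])/(EG - F^2), Gamma^v_ij = (E*[ij,v] - F*[ij,u])/(EG - F^2)
Gamma_uuu = 246/277, Gamma_uuv = 0, Gamma_uvv = -623/554, Gamma_vuu = 0, Gamma_vuv = 56/89, Gamma_vvv = 0
X = (-3/4, -43/12), Y = (-1/32, 2) at the point

Answer: (nabla_X Y)^u = 88943/13296, (nabla_X Y)^v = -3731/4272


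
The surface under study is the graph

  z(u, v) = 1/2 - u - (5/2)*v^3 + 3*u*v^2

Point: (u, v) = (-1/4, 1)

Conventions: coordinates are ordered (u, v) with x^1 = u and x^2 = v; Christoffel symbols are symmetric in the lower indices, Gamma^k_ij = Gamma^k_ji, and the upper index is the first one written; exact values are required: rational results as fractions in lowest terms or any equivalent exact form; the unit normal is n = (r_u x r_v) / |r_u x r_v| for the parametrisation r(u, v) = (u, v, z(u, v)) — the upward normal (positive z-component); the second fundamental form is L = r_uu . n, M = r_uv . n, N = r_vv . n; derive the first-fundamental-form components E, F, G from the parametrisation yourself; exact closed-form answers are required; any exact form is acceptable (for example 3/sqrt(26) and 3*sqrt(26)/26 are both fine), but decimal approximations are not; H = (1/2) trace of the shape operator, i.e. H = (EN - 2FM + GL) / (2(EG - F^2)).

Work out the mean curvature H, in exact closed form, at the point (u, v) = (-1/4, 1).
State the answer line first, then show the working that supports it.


Answer: H = 267*sqrt(86)/29584

z_u = 2, z_v = -9, z_uu = 0, z_uv = 6, z_vv = -33/2
E = 5, F = -18, G = 82; answer radicand W^2 = 86
unnormalised second-form numerators: l = 0, m = 6, n = -33/2; L = l/sqrt(86), and similarly M = m/sqrt(W^2), N = n/sqrt(W^2)
H = (E*n - 2*F*m + G*l) / (2*(EG - F^2)*sqrt(W^2)); E*n - 2*F*m + G*l = 267/2, EG - F^2 = 86, so H = (267/344)/sqrt(86)


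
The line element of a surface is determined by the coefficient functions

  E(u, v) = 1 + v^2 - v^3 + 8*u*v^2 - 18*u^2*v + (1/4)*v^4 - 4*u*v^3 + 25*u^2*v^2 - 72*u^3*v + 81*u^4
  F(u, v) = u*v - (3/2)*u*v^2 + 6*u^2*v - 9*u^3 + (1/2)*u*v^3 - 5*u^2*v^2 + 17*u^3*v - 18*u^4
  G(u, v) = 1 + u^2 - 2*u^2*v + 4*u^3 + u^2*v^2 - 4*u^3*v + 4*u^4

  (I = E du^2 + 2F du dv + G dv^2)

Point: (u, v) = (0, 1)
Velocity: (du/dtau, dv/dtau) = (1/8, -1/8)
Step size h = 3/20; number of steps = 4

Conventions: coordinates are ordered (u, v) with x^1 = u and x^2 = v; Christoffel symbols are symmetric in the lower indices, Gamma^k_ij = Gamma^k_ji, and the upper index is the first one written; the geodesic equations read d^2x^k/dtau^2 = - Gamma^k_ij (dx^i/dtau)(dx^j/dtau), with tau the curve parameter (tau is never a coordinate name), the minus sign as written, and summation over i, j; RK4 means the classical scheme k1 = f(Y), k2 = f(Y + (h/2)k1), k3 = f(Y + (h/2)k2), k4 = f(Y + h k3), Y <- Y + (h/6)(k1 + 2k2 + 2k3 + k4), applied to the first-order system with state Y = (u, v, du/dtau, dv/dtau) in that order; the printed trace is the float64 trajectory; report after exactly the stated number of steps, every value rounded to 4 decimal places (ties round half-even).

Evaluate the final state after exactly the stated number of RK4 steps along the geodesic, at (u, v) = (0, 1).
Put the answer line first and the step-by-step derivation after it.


Answer: u = 0.0714, v = 0.9250, du/dtau = 0.1145, dv/dtau = -0.1251

f(Y) = (du/dtau, dv/dtau, -Gamma^u_ij Y'^i Y'^j, -Gamma^v_ij Y'^i Y'^j) with the Gammas evaluated at the stage position; h = 0.150000; intermediate values shown to 6 dp
step 0: u = 0.0000, v = 1.0000, du/dtau = 0.1250, dv/dtau = -0.1250
step 1:
  k1: at (u, v) = (0.000000, 1.000000), (du/dtau, dv/dtau) = (0.125000, -0.125000); Gamma_uuu = 1.600000, Gamma_uuv = 0.000000, Gamma_uvv = 0.000000, Gamma_vuu = 0.000000, Gamma_vuv = 0.000000, Gamma_vvv = 0.000000; k1 = (0.125000, -0.125000, -0.025000, 0.000000)
  k2: at (u, v) = (0.009375, 0.990625), (du/dtau, dv/dtau) = (0.123125, -0.125000); Gamma_uuu = 1.580140, Gamma_uuv = 0.019524, Gamma_uvv = -0.003905, Gamma_vuu = 0.000777, Gamma_vuv = 0.000010, Gamma_vvv = -0.000002; k2 = (0.123125, -0.125000, -0.023293, -0.000011)
  k3: at (u, v) = (0.009234, 0.990625), (du/dtau, dv/dtau) = (0.123253, -0.125001); Gamma_uuu = 1.580323, Gamma_uuv = 0.019279, Gamma_uvv = -0.003844, Gamma_vuu = 0.000758, Gamma_vuv = 0.000009, Gamma_vvv = -0.000002; k3 = (0.123253, -0.125001, -0.023353, -0.000011)
  k4: at (u, v) = (0.018488, 0.981250), (du/dtau, dv/dtau) = (0.121497, -0.125002); Gamma_uuu = 1.544496, Gamma_uuv = 0.039858, Gamma_uvv = -0.007949, Gamma_vuu = 0.002795, Gamma_vuv = 0.000072, Gamma_vvv = -0.000014; k4 = (0.121497, -0.125002, -0.021464, -0.000039)
  Y <- Y + (h/6)(k1 + 2k2 + 2k3 + k4): u = 0.0185, v = 0.9812, du/dtau = 0.1215, dv/dtau = -0.1250
step 2:
  k1: at (u, v) = (0.018481, 0.981250), (du/dtau, dv/dtau) = (0.121506, -0.125002); Gamma_uuu = 1.544515, Gamma_uuv = 0.039846, Gamma_uvv = -0.007946, Gamma_vuu = 0.002793, Gamma_vuv = 0.000072, Gamma_vvv = -0.000014; k1 = (0.121506, -0.125002, -0.021468, -0.000039)
  k2: at (u, v) = (0.027594, 0.971875), (du/dtau, dv/dtau) = (0.119896, -0.125005); Gamma_uuu = 1.495965, Gamma_uuv = 0.061105, Gamma_uvv = -0.012174, Gamma_vuu = 0.005732, Gamma_vuv = 0.000234, Gamma_vvv = -0.000047; k2 = (0.119896, -0.125005, -0.019483, -0.000075)
  k3: at (u, v) = (0.027474, 0.971875), (du/dtau, dv/dtau) = (0.120045, -0.125008); Gamma_uuu = 1.496442, Gamma_uuv = 0.060872, Gamma_uvv = -0.012117, Gamma_vuu = 0.005696, Gamma_vuv = 0.000232, Gamma_vvv = -0.000046; k3 = (0.120045, -0.125008, -0.019549, -0.000074)
  k4: at (u, v) = (0.036488, 0.962499), (du/dtau, dv/dtau) = (0.118574, -0.125013); Gamma_uuu = 1.437929, Gamma_uuv = 0.082611, Gamma_uvv = -0.016431, Gamma_vuu = 0.009233, Gamma_vuv = 0.000530, Gamma_vvv = -0.000106; k4 = (0.118574, -0.125013, -0.017511, -0.000112)
  Y <- Y + (h/6)(k1 + 2k2 + 2k3 + k4): u = 0.0365, v = 0.9625, du/dtau = 0.1186, dv/dtau = -0.1250
step 3:
  k1: at (u, v) = (0.036480, 0.962499), (du/dtau, dv/dtau) = (0.118580, -0.125013); Gamma_uuu = 1.437967, Gamma_uuv = 0.082595, Gamma_uvv = -0.016427, Gamma_vuu = 0.009230, Gamma_vuv = 0.000530, Gamma_vvv = -0.000105; k1 = (0.118580, -0.125013, -0.017514, -0.000112)
  k2: at (u, v) = (0.045374, 0.953123), (du/dtau, dv/dtau) = (0.117267, -0.125022); Gamma_uuu = 1.371705, Gamma_uuv = 0.104568, Gamma_uvv = -0.020776, Gamma_vuu = 0.013110, Gamma_vuv = 0.000999, Gamma_vvv = -0.000199; k2 = (0.117267, -0.125022, -0.015472, -0.000148)
  k3: at (u, v) = (0.045275, 0.953122), (du/dtau, dv/dtau) = (0.117420, -0.125024); Gamma_uuu = 1.372266, Gamma_uuv = 0.104369, Gamma_uvv = -0.020727, Gamma_vuu = 0.013074, Gamma_vuv = 0.000994, Gamma_vvv = -0.000197; k3 = (0.117420, -0.125024, -0.015532, -0.000148)
  k4: at (u, v) = (0.054093, 0.943745), (du/dtau, dv/dtau) = (0.116250, -0.125036); Gamma_uuu = 1.299866, Gamma_uuv = 0.126505, Gamma_uvv = -0.025100, Gamma_vuu = 0.017097, Gamma_vuv = 0.001664, Gamma_vvv = -0.000330; k4 = (0.116250, -0.125036, -0.013497, -0.000178)
  Y <- Y + (h/6)(k1 + 2k2 + 2k3 + k4): u = 0.0541, v = 0.9437, du/dtau = 0.1163, dv/dtau = -0.1250
step 4:
  k1: at (u, v) = (0.054085, 0.943745), (du/dtau, dv/dtau) = (0.116255, -0.125035); Gamma_uuu = 1.299916, Gamma_uuv = 0.126489, Gamma_uvv = -0.025097, Gamma_vuu = 0.017094, Gamma_vuv = 0.001663, Gamma_vvv = -0.000330; k1 = (0.116255, -0.125035, -0.013499, -0.000178)
  k2: at (u, v) = (0.062805, 0.934368), (du/dtau, dv/dtau) = (0.115242, -0.125049); Gamma_uuu = 1.222879, Gamma_uuv = 0.148627, Gamma_uvv = -0.029460, Gamma_vuu = 0.021071, Gamma_vuv = 0.002561, Gamma_vvv = -0.000508; k2 = (0.115242, -0.125049, -0.011496, -0.000198)
  k3: at (u, v) = (0.062729, 0.934367), (du/dtau, dv/dtau) = (0.115392, -0.125050); Gamma_uuu = 1.223398, Gamma_uuv = 0.148471, Gamma_uvv = -0.029422, Gamma_vuu = 0.021043, Gamma_vuv = 0.002554, Gamma_vvv = -0.000506; k3 = (0.115392, -0.125050, -0.011545, -0.000199)
  k4: at (u, v) = (0.071394, 0.924988), (du/dtau, dv/dtau) = (0.114523, -0.125065); Gamma_uuu = 1.142589, Gamma_uuv = 0.170613, Gamma_uvv = -0.033780, Gamma_vuu = 0.024833, Gamma_vuv = 0.003708, Gamma_vvv = -0.000734; k4 = (0.114523, -0.125065, -0.009570, -0.000208)
  Y <- Y + (h/6)(k1 + 2k2 + 2k3 + k4): u = 0.0714, v = 0.9250, du/dtau = 0.1145, dv/dtau = -0.1251
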